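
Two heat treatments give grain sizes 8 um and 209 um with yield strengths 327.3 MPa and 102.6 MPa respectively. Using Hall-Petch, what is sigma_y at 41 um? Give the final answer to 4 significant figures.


sigma_y = sigma0 + k / sqrt(d)
1/sqrt(d1) = 1/sqrt(8e-06) = 353.553;  1/sqrt(d2) = 69.1714
k = (sigma1 - sigma2) / (1/sqrt(d1) - 1/sqrt(d2)) = (327.3 - 102.6) / (353.553 - 69.1714) = 0.790135 MPa*m^0.5
sigma0 = sigma1 - k/sqrt(d1) = 327.3 - 0.790135*353.553 = 47.9453 MPa
sigma_y(d3) = 47.9453 + 0.790135 / sqrt(4.1e-05) = 171.3 MPa


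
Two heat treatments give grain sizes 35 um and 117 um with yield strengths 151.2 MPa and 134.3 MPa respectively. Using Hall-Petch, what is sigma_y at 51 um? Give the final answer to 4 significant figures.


sigma_y = sigma0 + k / sqrt(d)
1/sqrt(d1) = 1/sqrt(3.5e-05) = 169.031;  1/sqrt(d2) = 92.45
k = (sigma1 - sigma2) / (1/sqrt(d1) - 1/sqrt(d2)) = (151.2 - 134.3) / (169.031 - 92.45) = 0.220682 MPa*m^0.5
sigma0 = sigma1 - k/sqrt(d1) = 151.2 - 0.220682*169.031 = 113.898 MPa
sigma_y(d3) = 113.898 + 0.220682 / sqrt(5.1e-05) = 144.8 MPa


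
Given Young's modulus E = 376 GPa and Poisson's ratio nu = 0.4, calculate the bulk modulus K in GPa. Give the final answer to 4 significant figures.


K = E / (3*(1-2*nu))
K = 376 / (3*(1-2*0.4))
K = 626.7 GPa


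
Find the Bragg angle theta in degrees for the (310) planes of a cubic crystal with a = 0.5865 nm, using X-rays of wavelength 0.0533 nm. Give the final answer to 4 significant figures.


d = a / sqrt(h^2+k^2+l^2)
d = 0.5865 / sqrt(10) = 0.185468 nm
lambda = 2*d*sin(theta)  =>  sin(theta) = lambda / (2*d)
sin(theta) = 0.0533 / (2 * 0.185468) = 0.143691
theta = 8.261 deg


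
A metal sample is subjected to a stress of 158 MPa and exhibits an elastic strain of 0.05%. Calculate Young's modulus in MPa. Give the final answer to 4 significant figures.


E = sigma / epsilon
epsilon = 0.05% = 5e-04
E = 158 / 5e-04
E = 316000 MPa


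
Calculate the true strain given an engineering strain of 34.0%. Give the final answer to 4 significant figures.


epsilon_true = ln(1 + epsilon_eng)
epsilon_true = ln(1 + 0.34)
epsilon_true = 0.2927


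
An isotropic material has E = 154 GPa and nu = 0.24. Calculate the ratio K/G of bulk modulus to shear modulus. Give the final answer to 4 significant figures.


G = E / (2*(1+nu))
G = 154 / (2*(1+0.24)) = 62.0968 GPa
K = E / (3*(1-2*nu))
K = 154 / (3*(1-2*0.24)) = 98.7179 GPa
K/G = 98.7179 / 62.0968 = 1.59


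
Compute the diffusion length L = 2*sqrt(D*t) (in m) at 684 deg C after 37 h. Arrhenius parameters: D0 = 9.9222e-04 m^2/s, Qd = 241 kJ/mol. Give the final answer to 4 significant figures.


Step 1: D = D0 * exp(-Qd/(R*T))
T = 957.15 K
D = 9.9222e-04 * exp(-241e3 / (8.314 * 957.15)) = 6.98259e-17 m^2/s
Step 2: L = 2*sqrt(D*t)
t = 37 h = 133200 s
L = 2*sqrt(6.98259e-17 * 133200) = 6.099e-06 m


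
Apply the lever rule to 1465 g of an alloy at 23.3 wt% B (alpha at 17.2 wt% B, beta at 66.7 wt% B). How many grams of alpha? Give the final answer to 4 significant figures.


f_alpha = (C_beta - C0) / (C_beta - C_alpha)
f_alpha = (66.7 - 23.3) / (66.7 - 17.2) = 0.876768
m_alpha = f_alpha * m_total = 0.876768 * 1465 = 1284 g


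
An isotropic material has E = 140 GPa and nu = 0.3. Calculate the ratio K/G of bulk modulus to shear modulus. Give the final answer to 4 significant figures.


G = E / (2*(1+nu))
G = 140 / (2*(1+0.3)) = 53.8462 GPa
K = E / (3*(1-2*nu))
K = 140 / (3*(1-2*0.3)) = 116.667 GPa
K/G = 116.667 / 53.8462 = 2.167


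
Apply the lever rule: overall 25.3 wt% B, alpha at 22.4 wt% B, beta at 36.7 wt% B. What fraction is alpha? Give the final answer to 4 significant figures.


f_alpha = (C_beta - C0) / (C_beta - C_alpha)
f_alpha = (36.7 - 25.3) / (36.7 - 22.4)
f_alpha = 0.7972


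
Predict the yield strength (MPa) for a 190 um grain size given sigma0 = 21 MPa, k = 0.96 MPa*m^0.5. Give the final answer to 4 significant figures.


sigma_y = sigma0 + k / sqrt(d)
d = 190 um = 1.9e-04 m
sigma_y = 21 + 0.96 / sqrt(1.9e-04)
sigma_y = 90.65 MPa


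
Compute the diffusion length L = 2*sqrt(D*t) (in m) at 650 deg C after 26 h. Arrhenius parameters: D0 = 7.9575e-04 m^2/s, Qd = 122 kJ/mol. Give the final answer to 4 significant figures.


Step 1: D = D0 * exp(-Qd/(R*T))
T = 923.15 K
D = 7.9575e-04 * exp(-122e3 / (8.314 * 923.15)) = 9.94021e-11 m^2/s
Step 2: L = 2*sqrt(D*t)
t = 26 h = 93600 s
L = 2*sqrt(9.94021e-11 * 93600) = 6.101e-03 m


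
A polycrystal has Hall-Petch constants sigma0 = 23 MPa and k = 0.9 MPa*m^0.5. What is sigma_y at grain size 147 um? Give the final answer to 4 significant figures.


sigma_y = sigma0 + k / sqrt(d)
d = 147 um = 1.47e-04 m
sigma_y = 23 + 0.9 / sqrt(1.47e-04)
sigma_y = 97.23 MPa


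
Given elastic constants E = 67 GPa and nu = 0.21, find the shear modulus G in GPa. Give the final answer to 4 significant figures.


G = E / (2*(1+nu))
G = 67 / (2*(1+0.21))
G = 27.69 GPa


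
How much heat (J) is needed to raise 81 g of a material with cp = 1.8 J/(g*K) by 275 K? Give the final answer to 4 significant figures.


Q = m * cp * dT
Q = 81 * 1.8 * 275
Q = 40100 J


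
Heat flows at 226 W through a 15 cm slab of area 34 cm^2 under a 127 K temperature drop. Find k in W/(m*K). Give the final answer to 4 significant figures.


k = Q*L / (A*dT)
L = 0.15 m, A = 3.4e-03 m^2
k = 226 * 0.15 / (3.4e-03 * 127)
k = 78.51 W/(m*K)


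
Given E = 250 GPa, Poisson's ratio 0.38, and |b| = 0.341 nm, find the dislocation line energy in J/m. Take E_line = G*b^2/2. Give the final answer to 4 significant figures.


Step 1: G = E / (2*(1+nu))
G = 250 / (2*(1+0.38)) = 90.5797 GPa = 9.05797e+10 Pa
Step 2: E_line = G*b^2/2
b = 0.341 nm = 3.41e-10 m
E_line = 0.5 * 9.05797e+10 * (3.41e-10)^2 = 5.266e-09 J/m


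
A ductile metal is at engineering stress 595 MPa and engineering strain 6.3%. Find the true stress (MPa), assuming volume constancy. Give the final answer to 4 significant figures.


sigma_true = sigma_eng * (1 + epsilon_eng)
sigma_true = 595 * (1 + 0.063)
sigma_true = 632.5 MPa


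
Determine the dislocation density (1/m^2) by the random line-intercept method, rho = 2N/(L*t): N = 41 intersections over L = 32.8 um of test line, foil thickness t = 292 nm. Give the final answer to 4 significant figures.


rho = 2N / (L * t)
L = 32.8 um = 3.28e-05 m, t = 292 nm = 2.92e-07 m
rho = 2 * 41 / (3.28e-05 * 2.92e-07)
rho = 8.562e+12 1/m^2


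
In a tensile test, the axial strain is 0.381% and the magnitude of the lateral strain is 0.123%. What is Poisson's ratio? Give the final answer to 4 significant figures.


nu = -epsilon_lat / epsilon_axial
Lateral strain is contraction (negative), so using magnitudes:
nu = 0.123 / 0.381
nu = 0.3228


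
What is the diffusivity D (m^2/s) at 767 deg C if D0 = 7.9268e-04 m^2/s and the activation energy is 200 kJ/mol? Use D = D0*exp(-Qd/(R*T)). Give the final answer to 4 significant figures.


D = D0 * exp(-Qd / (R*T))
T = 1040.15 K
D = 7.9268e-04 * exp(-200e3 / (8.314 * 1040.15))
D = 7.162e-14 m^2/s


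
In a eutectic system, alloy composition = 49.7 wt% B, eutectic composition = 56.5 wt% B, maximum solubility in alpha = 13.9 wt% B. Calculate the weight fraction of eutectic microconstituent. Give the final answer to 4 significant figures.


f_primary = (C_e - C0) / (C_e - C_alpha_max)
f_primary = (56.5 - 49.7) / (56.5 - 13.9)
f_primary = 0.159624
f_eutectic = 1 - 0.159624 = 0.8404


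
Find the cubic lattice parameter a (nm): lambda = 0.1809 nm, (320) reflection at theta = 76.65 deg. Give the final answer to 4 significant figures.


d = lambda / (2*sin(theta))
d = 0.1809 / (2*sin(76.65 deg))
d = 0.092962 nm
a = d * sqrt(h^2+k^2+l^2) = 0.092962 * sqrt(13)
a = 0.3352 nm


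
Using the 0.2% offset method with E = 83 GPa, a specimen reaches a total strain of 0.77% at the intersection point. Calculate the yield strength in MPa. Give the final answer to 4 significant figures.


Offset strain = 0.002
Elastic strain at yield = total_strain - offset = 7.7e-03 - 0.002 = 5.7e-03
sigma_y = E * elastic_strain = 83000 * 5.7e-03
sigma_y = 473.1 MPa


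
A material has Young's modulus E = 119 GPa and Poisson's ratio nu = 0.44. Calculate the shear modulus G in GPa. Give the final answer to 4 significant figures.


G = E / (2*(1+nu))
G = 119 / (2*(1+0.44))
G = 41.32 GPa


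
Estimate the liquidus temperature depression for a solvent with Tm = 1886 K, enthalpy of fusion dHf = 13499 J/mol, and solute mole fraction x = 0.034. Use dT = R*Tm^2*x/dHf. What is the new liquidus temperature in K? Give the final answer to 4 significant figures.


dT = R*Tm^2*x / dHf
dT = 8.314 * 1886^2 * 0.034 / 13499
dT = 74.4853 K
T_new = 1886 - 74.4853 = 1812 K


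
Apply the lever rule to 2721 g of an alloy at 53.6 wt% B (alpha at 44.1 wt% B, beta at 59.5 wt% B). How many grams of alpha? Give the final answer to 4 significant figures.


f_alpha = (C_beta - C0) / (C_beta - C_alpha)
f_alpha = (59.5 - 53.6) / (59.5 - 44.1) = 0.383117
m_alpha = f_alpha * m_total = 0.383117 * 2721 = 1042 g


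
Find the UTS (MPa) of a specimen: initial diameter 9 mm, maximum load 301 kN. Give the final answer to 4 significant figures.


A0 = pi*(d/2)^2 = pi*(9/2)^2 = 63.6173 mm^2
UTS = F_max / A0 = 301*1000 / 63.6173
UTS = 4731 MPa


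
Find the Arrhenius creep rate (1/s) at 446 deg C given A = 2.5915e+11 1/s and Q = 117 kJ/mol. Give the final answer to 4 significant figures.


rate = A * exp(-Q / (R*T))
T = 446 + 273.15 = 719.15 K
rate = 2.5915e+11 * exp(-117e3 / (8.314 * 719.15))
rate = 822.4 1/s


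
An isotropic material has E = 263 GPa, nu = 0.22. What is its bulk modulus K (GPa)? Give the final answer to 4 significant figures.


K = E / (3*(1-2*nu))
K = 263 / (3*(1-2*0.22))
K = 156.5 GPa


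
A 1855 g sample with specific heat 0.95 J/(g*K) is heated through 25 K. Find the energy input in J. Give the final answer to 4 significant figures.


Q = m * cp * dT
Q = 1855 * 0.95 * 25
Q = 44060 J


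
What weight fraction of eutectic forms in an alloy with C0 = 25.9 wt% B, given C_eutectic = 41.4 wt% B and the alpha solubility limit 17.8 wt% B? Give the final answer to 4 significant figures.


f_primary = (C_e - C0) / (C_e - C_alpha_max)
f_primary = (41.4 - 25.9) / (41.4 - 17.8)
f_primary = 0.65678
f_eutectic = 1 - 0.65678 = 0.3432


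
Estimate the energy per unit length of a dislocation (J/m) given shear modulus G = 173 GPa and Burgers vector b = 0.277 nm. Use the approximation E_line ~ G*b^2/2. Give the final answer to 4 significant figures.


E = G*b^2/2
b = 0.277 nm = 2.77e-10 m
G = 173 GPa = 1.73e+11 Pa
E = 0.5 * 1.73e+11 * (2.77e-10)^2
E = 6.637e-09 J/m


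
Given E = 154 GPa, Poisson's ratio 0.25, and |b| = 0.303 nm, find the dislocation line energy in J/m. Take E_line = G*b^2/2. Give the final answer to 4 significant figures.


Step 1: G = E / (2*(1+nu))
G = 154 / (2*(1+0.25)) = 61.6 GPa = 6.16e+10 Pa
Step 2: E_line = G*b^2/2
b = 0.303 nm = 3.03e-10 m
E_line = 0.5 * 6.16e+10 * (3.03e-10)^2 = 2.828e-09 J/m


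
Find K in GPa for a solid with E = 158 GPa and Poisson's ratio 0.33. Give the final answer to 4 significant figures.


K = E / (3*(1-2*nu))
K = 158 / (3*(1-2*0.33))
K = 154.9 GPa


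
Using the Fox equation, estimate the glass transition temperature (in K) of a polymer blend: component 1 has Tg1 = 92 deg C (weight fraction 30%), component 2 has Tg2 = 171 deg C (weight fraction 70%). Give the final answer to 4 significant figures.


1/Tg = w1/Tg1 + w2/Tg2 (in Kelvin)
Tg1 = 365.15 K, Tg2 = 444.15 K
1/Tg = 0.3/365.15 + 0.7/444.15
Tg = 417.1 K


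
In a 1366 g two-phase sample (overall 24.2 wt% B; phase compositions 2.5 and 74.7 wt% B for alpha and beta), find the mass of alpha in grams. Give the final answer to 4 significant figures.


f_alpha = (C_beta - C0) / (C_beta - C_alpha)
f_alpha = (74.7 - 24.2) / (74.7 - 2.5) = 0.699446
m_alpha = f_alpha * m_total = 0.699446 * 1366 = 955.4 g


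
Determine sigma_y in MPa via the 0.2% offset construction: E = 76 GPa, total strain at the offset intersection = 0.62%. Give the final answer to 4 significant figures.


Offset strain = 0.002
Elastic strain at yield = total_strain - offset = 6.2e-03 - 0.002 = 4.2e-03
sigma_y = E * elastic_strain = 76000 * 4.2e-03
sigma_y = 319.2 MPa


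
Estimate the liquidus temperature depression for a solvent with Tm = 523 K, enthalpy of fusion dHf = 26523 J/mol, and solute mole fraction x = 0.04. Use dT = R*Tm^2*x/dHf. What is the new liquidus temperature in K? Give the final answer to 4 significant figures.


dT = R*Tm^2*x / dHf
dT = 8.314 * 523^2 * 0.04 / 26523
dT = 3.42966 K
T_new = 523 - 3.42966 = 519.6 K


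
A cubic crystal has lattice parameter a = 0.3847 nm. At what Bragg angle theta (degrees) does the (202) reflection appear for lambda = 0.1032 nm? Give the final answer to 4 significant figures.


d = a / sqrt(h^2+k^2+l^2)
d = 0.3847 / sqrt(8) = 0.136012 nm
lambda = 2*d*sin(theta)  =>  sin(theta) = lambda / (2*d)
sin(theta) = 0.1032 / (2 * 0.136012) = 0.379378
theta = 22.3 deg


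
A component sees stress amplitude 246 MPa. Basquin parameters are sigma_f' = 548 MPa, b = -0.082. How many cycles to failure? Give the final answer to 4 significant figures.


sigma_a = sigma_f' * (2*Nf)^b
2*Nf = (sigma_a / sigma_f')^(1/b)
2*Nf = (246 / 548)^(1/-0.082)
2*Nf = 17458.9
Nf = 8729 cycles


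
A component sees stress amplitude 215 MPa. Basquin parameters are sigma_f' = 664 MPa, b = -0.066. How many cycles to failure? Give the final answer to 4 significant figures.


sigma_a = sigma_f' * (2*Nf)^b
2*Nf = (sigma_a / sigma_f')^(1/b)
2*Nf = (215 / 664)^(1/-0.066)
2*Nf = 2.63115e+07
Nf = 1.316e+07 cycles


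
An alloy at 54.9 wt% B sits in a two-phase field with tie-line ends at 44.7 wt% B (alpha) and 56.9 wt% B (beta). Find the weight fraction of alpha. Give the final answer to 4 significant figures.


f_alpha = (C_beta - C0) / (C_beta - C_alpha)
f_alpha = (56.9 - 54.9) / (56.9 - 44.7)
f_alpha = 0.1639


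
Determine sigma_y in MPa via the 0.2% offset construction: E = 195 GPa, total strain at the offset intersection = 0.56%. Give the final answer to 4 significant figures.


Offset strain = 0.002
Elastic strain at yield = total_strain - offset = 5.6e-03 - 0.002 = 3.6e-03
sigma_y = E * elastic_strain = 195000 * 3.6e-03
sigma_y = 702 MPa


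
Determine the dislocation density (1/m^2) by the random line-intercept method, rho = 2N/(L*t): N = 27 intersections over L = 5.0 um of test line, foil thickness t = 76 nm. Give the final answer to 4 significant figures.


rho = 2N / (L * t)
L = 5.0 um = 5e-06 m, t = 76 nm = 7.6e-08 m
rho = 2 * 27 / (5e-06 * 7.6e-08)
rho = 1.421e+14 1/m^2


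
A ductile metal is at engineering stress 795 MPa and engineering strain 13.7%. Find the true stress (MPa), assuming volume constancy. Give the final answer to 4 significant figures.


sigma_true = sigma_eng * (1 + epsilon_eng)
sigma_true = 795 * (1 + 0.137)
sigma_true = 903.9 MPa


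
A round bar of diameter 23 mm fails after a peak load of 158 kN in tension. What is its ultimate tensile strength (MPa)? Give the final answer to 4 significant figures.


A0 = pi*(d/2)^2 = pi*(23/2)^2 = 415.476 mm^2
UTS = F_max / A0 = 158*1000 / 415.476
UTS = 380.3 MPa


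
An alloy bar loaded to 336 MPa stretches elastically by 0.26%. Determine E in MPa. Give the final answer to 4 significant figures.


E = sigma / epsilon
epsilon = 0.26% = 2.6e-03
E = 336 / 2.6e-03
E = 129200 MPa


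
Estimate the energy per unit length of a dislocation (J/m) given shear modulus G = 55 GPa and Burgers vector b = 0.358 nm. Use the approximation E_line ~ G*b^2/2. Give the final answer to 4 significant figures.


E = G*b^2/2
b = 0.358 nm = 3.58e-10 m
G = 55 GPa = 5.5e+10 Pa
E = 0.5 * 5.5e+10 * (3.58e-10)^2
E = 3.525e-09 J/m


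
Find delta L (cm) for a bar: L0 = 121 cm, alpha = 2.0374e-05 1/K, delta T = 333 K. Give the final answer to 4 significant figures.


dL = L0 * alpha * dT
dL = 121 * 2.0374e-05 * 333
dL = 0.8209 cm


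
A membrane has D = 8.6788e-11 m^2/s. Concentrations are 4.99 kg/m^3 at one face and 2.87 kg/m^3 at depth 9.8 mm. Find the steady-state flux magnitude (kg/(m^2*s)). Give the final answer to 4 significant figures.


J = -D * (dC/dx) = D * (C1 - C2) / dx
J = 8.6788e-11 * (4.99 - 2.87) / 9.8e-03
J = 1.877e-08 kg/(m^2*s)


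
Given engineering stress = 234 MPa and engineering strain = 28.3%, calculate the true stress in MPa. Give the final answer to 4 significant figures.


sigma_true = sigma_eng * (1 + epsilon_eng)
sigma_true = 234 * (1 + 0.283)
sigma_true = 300.2 MPa


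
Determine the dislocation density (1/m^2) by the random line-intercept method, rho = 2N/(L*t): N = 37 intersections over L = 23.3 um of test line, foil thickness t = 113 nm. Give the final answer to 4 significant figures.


rho = 2N / (L * t)
L = 23.3 um = 2.33e-05 m, t = 113 nm = 1.13e-07 m
rho = 2 * 37 / (2.33e-05 * 1.13e-07)
rho = 2.811e+13 1/m^2


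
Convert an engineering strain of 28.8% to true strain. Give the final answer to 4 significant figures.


epsilon_true = ln(1 + epsilon_eng)
epsilon_true = ln(1 + 0.288)
epsilon_true = 0.2531


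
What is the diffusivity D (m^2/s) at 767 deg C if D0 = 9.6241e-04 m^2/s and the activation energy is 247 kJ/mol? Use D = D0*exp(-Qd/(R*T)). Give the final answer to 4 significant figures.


D = D0 * exp(-Qd / (R*T))
T = 1040.15 K
D = 9.6241e-04 * exp(-247e3 / (8.314 * 1040.15))
D = 3.793e-16 m^2/s


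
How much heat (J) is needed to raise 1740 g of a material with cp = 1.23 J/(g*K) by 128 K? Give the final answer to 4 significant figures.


Q = m * cp * dT
Q = 1740 * 1.23 * 128
Q = 273900 J


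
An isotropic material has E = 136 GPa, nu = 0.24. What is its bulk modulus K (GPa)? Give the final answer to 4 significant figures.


K = E / (3*(1-2*nu))
K = 136 / (3*(1-2*0.24))
K = 87.18 GPa


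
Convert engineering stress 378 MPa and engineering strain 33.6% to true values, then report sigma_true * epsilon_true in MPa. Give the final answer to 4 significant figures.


sigma_true = sigma_eng * (1 + epsilon_eng)
sigma_true = 378 * (1 + 0.336) = 505.008 MPa
epsilon_true = ln(1 + epsilon_eng)
epsilon_true = ln(1 + 0.336) = 0.28968
sigma_true * epsilon_true = 505.008 * 0.28968 = 146.3 MPa


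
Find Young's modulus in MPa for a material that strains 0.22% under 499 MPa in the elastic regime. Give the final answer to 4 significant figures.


E = sigma / epsilon
epsilon = 0.22% = 2.2e-03
E = 499 / 2.2e-03
E = 226800 MPa


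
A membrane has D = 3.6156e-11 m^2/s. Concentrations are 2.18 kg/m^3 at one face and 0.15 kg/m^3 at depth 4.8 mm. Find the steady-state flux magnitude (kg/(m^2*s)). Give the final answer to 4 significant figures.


J = -D * (dC/dx) = D * (C1 - C2) / dx
J = 3.6156e-11 * (2.18 - 0.15) / 4.8e-03
J = 1.529e-08 kg/(m^2*s)


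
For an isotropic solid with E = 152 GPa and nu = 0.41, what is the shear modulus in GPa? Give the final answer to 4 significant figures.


G = E / (2*(1+nu))
G = 152 / (2*(1+0.41))
G = 53.9 GPa


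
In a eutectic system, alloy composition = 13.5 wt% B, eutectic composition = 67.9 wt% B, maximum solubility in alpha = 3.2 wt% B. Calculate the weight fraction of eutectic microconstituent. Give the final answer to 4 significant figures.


f_primary = (C_e - C0) / (C_e - C_alpha_max)
f_primary = (67.9 - 13.5) / (67.9 - 3.2)
f_primary = 0.840804
f_eutectic = 1 - 0.840804 = 0.1592


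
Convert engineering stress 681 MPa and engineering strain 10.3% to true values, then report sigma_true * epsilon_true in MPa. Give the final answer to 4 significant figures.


sigma_true = sigma_eng * (1 + epsilon_eng)
sigma_true = 681 * (1 + 0.103) = 751.143 MPa
epsilon_true = ln(1 + epsilon_eng)
epsilon_true = ln(1 + 0.103) = 0.0980337
sigma_true * epsilon_true = 751.143 * 0.0980337 = 73.64 MPa


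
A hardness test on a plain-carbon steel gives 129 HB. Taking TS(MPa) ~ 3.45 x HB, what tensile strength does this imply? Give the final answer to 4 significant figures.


TS (MPa) = 3.45 * HB
TS = 3.45 * 129
TS = 445.1 MPa


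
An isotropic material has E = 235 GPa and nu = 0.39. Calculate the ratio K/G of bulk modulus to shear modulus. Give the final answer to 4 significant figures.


G = E / (2*(1+nu))
G = 235 / (2*(1+0.39)) = 84.5324 GPa
K = E / (3*(1-2*nu))
K = 235 / (3*(1-2*0.39)) = 356.061 GPa
K/G = 356.061 / 84.5324 = 4.212


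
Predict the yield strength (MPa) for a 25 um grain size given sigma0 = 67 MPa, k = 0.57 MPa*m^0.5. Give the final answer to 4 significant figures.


sigma_y = sigma0 + k / sqrt(d)
d = 25 um = 2.5e-05 m
sigma_y = 67 + 0.57 / sqrt(2.5e-05)
sigma_y = 181 MPa


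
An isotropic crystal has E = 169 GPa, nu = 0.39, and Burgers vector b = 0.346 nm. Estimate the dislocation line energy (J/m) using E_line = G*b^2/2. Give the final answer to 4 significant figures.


Step 1: G = E / (2*(1+nu))
G = 169 / (2*(1+0.39)) = 60.7914 GPa = 6.07914e+10 Pa
Step 2: E_line = G*b^2/2
b = 0.346 nm = 3.46e-10 m
E_line = 0.5 * 6.07914e+10 * (3.46e-10)^2 = 3.639e-09 J/m


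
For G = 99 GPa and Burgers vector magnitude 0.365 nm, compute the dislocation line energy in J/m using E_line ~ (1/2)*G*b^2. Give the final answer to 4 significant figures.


E = G*b^2/2
b = 0.365 nm = 3.65e-10 m
G = 99 GPa = 9.9e+10 Pa
E = 0.5 * 9.9e+10 * (3.65e-10)^2
E = 6.595e-09 J/m


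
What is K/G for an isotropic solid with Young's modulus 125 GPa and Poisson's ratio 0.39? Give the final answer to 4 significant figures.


G = E / (2*(1+nu))
G = 125 / (2*(1+0.39)) = 44.964 GPa
K = E / (3*(1-2*nu))
K = 125 / (3*(1-2*0.39)) = 189.394 GPa
K/G = 189.394 / 44.964 = 4.212


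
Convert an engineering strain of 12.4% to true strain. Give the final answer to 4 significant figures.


epsilon_true = ln(1 + epsilon_eng)
epsilon_true = ln(1 + 0.124)
epsilon_true = 0.1169


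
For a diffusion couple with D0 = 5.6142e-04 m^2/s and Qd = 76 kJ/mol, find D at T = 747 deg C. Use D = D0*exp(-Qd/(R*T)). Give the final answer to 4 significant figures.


D = D0 * exp(-Qd / (R*T))
T = 1020.15 K
D = 5.6142e-04 * exp(-76e3 / (8.314 * 1020.15))
D = 7.207e-08 m^2/s


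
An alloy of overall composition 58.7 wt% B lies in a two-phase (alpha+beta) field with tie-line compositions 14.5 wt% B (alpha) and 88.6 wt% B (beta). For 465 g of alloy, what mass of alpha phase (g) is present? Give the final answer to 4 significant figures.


f_alpha = (C_beta - C0) / (C_beta - C_alpha)
f_alpha = (88.6 - 58.7) / (88.6 - 14.5) = 0.403509
m_alpha = f_alpha * m_total = 0.403509 * 465 = 187.6 g


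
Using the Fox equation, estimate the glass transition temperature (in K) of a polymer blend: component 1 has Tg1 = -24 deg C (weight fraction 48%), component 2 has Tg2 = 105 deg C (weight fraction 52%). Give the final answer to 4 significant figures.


1/Tg = w1/Tg1 + w2/Tg2 (in Kelvin)
Tg1 = 249.15 K, Tg2 = 378.15 K
1/Tg = 0.48/249.15 + 0.52/378.15
Tg = 302.9 K


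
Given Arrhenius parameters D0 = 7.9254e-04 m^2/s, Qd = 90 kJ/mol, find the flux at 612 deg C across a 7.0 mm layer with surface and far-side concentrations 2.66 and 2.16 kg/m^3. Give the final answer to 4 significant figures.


Step 1: D = D0 * exp(-Qd/(R*T))
T = 612 + 273.15 = 885.15 K
D = 7.9254e-04 * exp(-90e3 / (8.314 * 885.15)) = 3.87019e-09 m^2/s
Step 2: J = D * (C1 - C2) / dx
J = 3.87019e-09 * (2.66 - 2.16) / 7e-03
J = 2.764e-07 kg/(m^2*s)


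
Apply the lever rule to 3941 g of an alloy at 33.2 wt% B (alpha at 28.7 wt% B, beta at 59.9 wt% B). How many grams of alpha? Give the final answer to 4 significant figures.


f_alpha = (C_beta - C0) / (C_beta - C_alpha)
f_alpha = (59.9 - 33.2) / (59.9 - 28.7) = 0.855769
m_alpha = f_alpha * m_total = 0.855769 * 3941 = 3373 g


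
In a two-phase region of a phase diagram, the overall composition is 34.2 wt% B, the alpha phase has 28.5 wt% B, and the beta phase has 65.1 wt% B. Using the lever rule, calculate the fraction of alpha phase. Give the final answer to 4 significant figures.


f_alpha = (C_beta - C0) / (C_beta - C_alpha)
f_alpha = (65.1 - 34.2) / (65.1 - 28.5)
f_alpha = 0.8443


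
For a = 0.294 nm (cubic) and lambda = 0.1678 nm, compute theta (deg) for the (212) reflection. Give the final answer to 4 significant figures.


d = a / sqrt(h^2+k^2+l^2)
d = 0.294 / sqrt(9) = 0.098 nm
lambda = 2*d*sin(theta)  =>  sin(theta) = lambda / (2*d)
sin(theta) = 0.1678 / (2 * 0.098) = 0.856122
theta = 58.88 deg


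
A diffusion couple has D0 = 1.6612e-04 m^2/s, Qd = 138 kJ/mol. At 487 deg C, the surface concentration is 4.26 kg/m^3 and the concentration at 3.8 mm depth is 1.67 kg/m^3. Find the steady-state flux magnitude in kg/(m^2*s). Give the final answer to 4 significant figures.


Step 1: D = D0 * exp(-Qd/(R*T))
T = 487 + 273.15 = 760.15 K
D = 1.6612e-04 * exp(-138e3 / (8.314 * 760.15)) = 5.4606e-14 m^2/s
Step 2: J = D * (C1 - C2) / dx
J = 5.4606e-14 * (4.26 - 1.67) / 3.8e-03
J = 3.722e-11 kg/(m^2*s)


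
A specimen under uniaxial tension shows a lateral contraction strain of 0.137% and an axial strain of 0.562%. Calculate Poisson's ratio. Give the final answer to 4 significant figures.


nu = -epsilon_lat / epsilon_axial
Lateral strain is contraction (negative), so using magnitudes:
nu = 0.137 / 0.562
nu = 0.2438


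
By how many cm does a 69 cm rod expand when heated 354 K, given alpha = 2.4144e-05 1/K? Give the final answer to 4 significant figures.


dL = L0 * alpha * dT
dL = 69 * 2.4144e-05 * 354
dL = 0.5897 cm


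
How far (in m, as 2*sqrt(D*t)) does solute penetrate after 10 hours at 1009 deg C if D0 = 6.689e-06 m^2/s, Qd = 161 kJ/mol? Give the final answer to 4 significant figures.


Step 1: D = D0 * exp(-Qd/(R*T))
T = 1282.15 K
D = 6.689e-06 * exp(-161e3 / (8.314 * 1282.15)) = 1.84503e-12 m^2/s
Step 2: L = 2*sqrt(D*t)
t = 10 h = 36000 s
L = 2*sqrt(1.84503e-12 * 36000) = 5.154e-04 m


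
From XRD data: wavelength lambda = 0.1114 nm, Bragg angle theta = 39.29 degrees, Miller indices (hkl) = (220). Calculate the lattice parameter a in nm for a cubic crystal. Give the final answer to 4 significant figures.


d = lambda / (2*sin(theta))
d = 0.1114 / (2*sin(39.29 deg))
d = 0.0879595 nm
a = d * sqrt(h^2+k^2+l^2) = 0.0879595 * sqrt(8)
a = 0.2488 nm


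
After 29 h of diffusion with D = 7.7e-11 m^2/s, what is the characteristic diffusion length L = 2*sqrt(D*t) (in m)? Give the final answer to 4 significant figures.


t = 29 hr = 104400 s
Diffusion length = 2*sqrt(D*t)
= 2*sqrt(7.7e-11 * 104400)
= 5.671e-03 m


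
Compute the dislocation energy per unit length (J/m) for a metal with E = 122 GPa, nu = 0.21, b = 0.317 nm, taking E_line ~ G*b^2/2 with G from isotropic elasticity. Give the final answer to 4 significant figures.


Step 1: G = E / (2*(1+nu))
G = 122 / (2*(1+0.21)) = 50.4132 GPa = 5.04132e+10 Pa
Step 2: E_line = G*b^2/2
b = 0.317 nm = 3.17e-10 m
E_line = 0.5 * 5.04132e+10 * (3.17e-10)^2 = 2.533e-09 J/m


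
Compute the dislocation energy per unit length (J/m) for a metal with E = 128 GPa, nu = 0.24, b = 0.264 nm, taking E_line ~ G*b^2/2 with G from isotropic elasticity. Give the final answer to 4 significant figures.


Step 1: G = E / (2*(1+nu))
G = 128 / (2*(1+0.24)) = 51.6129 GPa = 5.16129e+10 Pa
Step 2: E_line = G*b^2/2
b = 0.264 nm = 2.64e-10 m
E_line = 0.5 * 5.16129e+10 * (2.64e-10)^2 = 1.799e-09 J/m


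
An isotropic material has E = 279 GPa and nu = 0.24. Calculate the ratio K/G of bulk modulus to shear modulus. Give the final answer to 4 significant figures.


G = E / (2*(1+nu))
G = 279 / (2*(1+0.24)) = 112.5 GPa
K = E / (3*(1-2*nu))
K = 279 / (3*(1-2*0.24)) = 178.846 GPa
K/G = 178.846 / 112.5 = 1.59


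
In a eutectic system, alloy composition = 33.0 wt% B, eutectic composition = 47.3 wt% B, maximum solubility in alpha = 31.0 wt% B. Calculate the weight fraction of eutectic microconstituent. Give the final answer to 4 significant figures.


f_primary = (C_e - C0) / (C_e - C_alpha_max)
f_primary = (47.3 - 33.0) / (47.3 - 31.0)
f_primary = 0.877301
f_eutectic = 1 - 0.877301 = 0.1227


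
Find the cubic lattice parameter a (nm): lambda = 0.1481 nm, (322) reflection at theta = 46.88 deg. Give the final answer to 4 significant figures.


d = lambda / (2*sin(theta))
d = 0.1481 / (2*sin(46.88 deg))
d = 0.101449 nm
a = d * sqrt(h^2+k^2+l^2) = 0.101449 * sqrt(17)
a = 0.4183 nm


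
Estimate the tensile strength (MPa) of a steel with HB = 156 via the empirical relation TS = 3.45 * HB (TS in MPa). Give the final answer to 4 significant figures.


TS (MPa) = 3.45 * HB
TS = 3.45 * 156
TS = 538.2 MPa


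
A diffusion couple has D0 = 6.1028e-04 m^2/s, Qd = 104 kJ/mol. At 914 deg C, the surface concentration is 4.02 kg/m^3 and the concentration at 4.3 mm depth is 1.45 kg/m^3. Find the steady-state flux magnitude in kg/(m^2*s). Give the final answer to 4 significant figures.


Step 1: D = D0 * exp(-Qd/(R*T))
T = 914 + 273.15 = 1187.15 K
D = 6.1028e-04 * exp(-104e3 / (8.314 * 1187.15)) = 1.61942e-08 m^2/s
Step 2: J = D * (C1 - C2) / dx
J = 1.61942e-08 * (4.02 - 1.45) / 4.3e-03
J = 9.679e-06 kg/(m^2*s)


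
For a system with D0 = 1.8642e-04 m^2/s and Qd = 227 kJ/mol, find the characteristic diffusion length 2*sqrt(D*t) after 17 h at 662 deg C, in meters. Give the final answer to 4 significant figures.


Step 1: D = D0 * exp(-Qd/(R*T))
T = 935.15 K
D = 1.8642e-04 * exp(-227e3 / (8.314 * 935.15)) = 3.89497e-17 m^2/s
Step 2: L = 2*sqrt(D*t)
t = 17 h = 61200 s
L = 2*sqrt(3.89497e-17 * 61200) = 3.088e-06 m


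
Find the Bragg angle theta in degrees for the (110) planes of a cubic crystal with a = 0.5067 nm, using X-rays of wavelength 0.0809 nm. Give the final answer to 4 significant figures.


d = a / sqrt(h^2+k^2+l^2)
d = 0.5067 / sqrt(2) = 0.358291 nm
lambda = 2*d*sin(theta)  =>  sin(theta) = lambda / (2*d)
sin(theta) = 0.0809 / (2 * 0.358291) = 0.112897
theta = 6.482 deg


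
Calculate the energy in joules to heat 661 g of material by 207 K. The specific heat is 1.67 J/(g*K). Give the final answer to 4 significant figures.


Q = m * cp * dT
Q = 661 * 1.67 * 207
Q = 228500 J


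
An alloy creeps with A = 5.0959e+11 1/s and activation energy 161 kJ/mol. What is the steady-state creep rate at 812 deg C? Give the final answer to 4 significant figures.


rate = A * exp(-Q / (R*T))
T = 812 + 273.15 = 1085.15 K
rate = 5.0959e+11 * exp(-161e3 / (8.314 * 1085.15))
rate = 9059 1/s


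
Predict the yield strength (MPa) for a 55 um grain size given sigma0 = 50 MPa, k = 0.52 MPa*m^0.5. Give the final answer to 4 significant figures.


sigma_y = sigma0 + k / sqrt(d)
d = 55 um = 5.5e-05 m
sigma_y = 50 + 0.52 / sqrt(5.5e-05)
sigma_y = 120.1 MPa


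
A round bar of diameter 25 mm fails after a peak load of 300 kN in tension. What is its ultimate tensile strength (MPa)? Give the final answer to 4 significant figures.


A0 = pi*(d/2)^2 = pi*(25/2)^2 = 490.874 mm^2
UTS = F_max / A0 = 300*1000 / 490.874
UTS = 611.2 MPa


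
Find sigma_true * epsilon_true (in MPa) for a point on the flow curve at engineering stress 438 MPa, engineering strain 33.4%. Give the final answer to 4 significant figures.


sigma_true = sigma_eng * (1 + epsilon_eng)
sigma_true = 438 * (1 + 0.334) = 584.292 MPa
epsilon_true = ln(1 + epsilon_eng)
epsilon_true = ln(1 + 0.334) = 0.288182
sigma_true * epsilon_true = 584.292 * 0.288182 = 168.4 MPa


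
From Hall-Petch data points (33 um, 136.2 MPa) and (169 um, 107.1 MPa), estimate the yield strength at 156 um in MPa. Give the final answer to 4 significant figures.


sigma_y = sigma0 + k / sqrt(d)
1/sqrt(d1) = 1/sqrt(3.3e-05) = 174.078;  1/sqrt(d2) = 76.9231
k = (sigma1 - sigma2) / (1/sqrt(d1) - 1/sqrt(d2)) = (136.2 - 107.1) / (174.078 - 76.9231) = 0.299523 MPa*m^0.5
sigma0 = sigma1 - k/sqrt(d1) = 136.2 - 0.299523*174.078 = 84.0598 MPa
sigma_y(d3) = 84.0598 + 0.299523 / sqrt(1.56e-04) = 108 MPa


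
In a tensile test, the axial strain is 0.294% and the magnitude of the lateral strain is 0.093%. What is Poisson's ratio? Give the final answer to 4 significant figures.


nu = -epsilon_lat / epsilon_axial
Lateral strain is contraction (negative), so using magnitudes:
nu = 0.093 / 0.294
nu = 0.3163


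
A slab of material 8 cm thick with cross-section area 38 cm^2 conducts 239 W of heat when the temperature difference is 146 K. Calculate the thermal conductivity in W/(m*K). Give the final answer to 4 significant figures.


k = Q*L / (A*dT)
L = 0.08 m, A = 3.8e-03 m^2
k = 239 * 0.08 / (3.8e-03 * 146)
k = 34.46 W/(m*K)


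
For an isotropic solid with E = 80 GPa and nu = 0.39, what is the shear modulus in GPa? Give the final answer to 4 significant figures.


G = E / (2*(1+nu))
G = 80 / (2*(1+0.39))
G = 28.78 GPa


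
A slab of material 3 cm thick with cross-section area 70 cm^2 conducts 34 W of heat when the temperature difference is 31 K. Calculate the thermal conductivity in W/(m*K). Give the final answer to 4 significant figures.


k = Q*L / (A*dT)
L = 0.03 m, A = 7e-03 m^2
k = 34 * 0.03 / (7e-03 * 31)
k = 4.7 W/(m*K)


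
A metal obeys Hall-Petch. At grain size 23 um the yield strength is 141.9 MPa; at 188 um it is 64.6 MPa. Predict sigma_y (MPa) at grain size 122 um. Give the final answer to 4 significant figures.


sigma_y = sigma0 + k / sqrt(d)
1/sqrt(d1) = 1/sqrt(2.3e-05) = 208.514;  1/sqrt(d2) = 72.9325
k = (sigma1 - sigma2) / (1/sqrt(d1) - 1/sqrt(d2)) = (141.9 - 64.6) / (208.514 - 72.9325) = 0.570135 MPa*m^0.5
sigma0 = sigma1 - k/sqrt(d1) = 141.9 - 0.570135*208.514 = 23.0186 MPa
sigma_y(d3) = 23.0186 + 0.570135 / sqrt(1.22e-04) = 74.64 MPa


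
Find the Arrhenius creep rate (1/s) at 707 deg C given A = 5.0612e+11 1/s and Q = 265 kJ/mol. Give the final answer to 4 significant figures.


rate = A * exp(-Q / (R*T))
T = 707 + 273.15 = 980.15 K
rate = 5.0612e+11 * exp(-265e3 / (8.314 * 980.15))
rate = 3.813e-03 1/s


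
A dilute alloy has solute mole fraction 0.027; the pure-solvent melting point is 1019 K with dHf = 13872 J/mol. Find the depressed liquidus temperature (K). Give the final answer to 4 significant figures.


dT = R*Tm^2*x / dHf
dT = 8.314 * 1019^2 * 0.027 / 13872
dT = 16.8029 K
T_new = 1019 - 16.8029 = 1002 K


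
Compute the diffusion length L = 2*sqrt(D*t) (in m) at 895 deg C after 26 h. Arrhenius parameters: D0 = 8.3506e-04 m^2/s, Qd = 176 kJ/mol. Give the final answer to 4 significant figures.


Step 1: D = D0 * exp(-Qd/(R*T))
T = 1168.15 K
D = 8.3506e-04 * exp(-176e3 / (8.314 * 1168.15)) = 1.12583e-11 m^2/s
Step 2: L = 2*sqrt(D*t)
t = 26 h = 93600 s
L = 2*sqrt(1.12583e-11 * 93600) = 2.053e-03 m


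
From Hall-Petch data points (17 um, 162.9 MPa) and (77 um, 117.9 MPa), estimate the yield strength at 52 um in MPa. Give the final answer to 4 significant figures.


sigma_y = sigma0 + k / sqrt(d)
1/sqrt(d1) = 1/sqrt(1.7e-05) = 242.536;  1/sqrt(d2) = 113.961
k = (sigma1 - sigma2) / (1/sqrt(d1) - 1/sqrt(d2)) = (162.9 - 117.9) / (242.536 - 113.961) = 0.34999 MPa*m^0.5
sigma0 = sigma1 - k/sqrt(d1) = 162.9 - 0.34999*242.536 = 78.0149 MPa
sigma_y(d3) = 78.0149 + 0.34999 / sqrt(5.2e-05) = 126.5 MPa


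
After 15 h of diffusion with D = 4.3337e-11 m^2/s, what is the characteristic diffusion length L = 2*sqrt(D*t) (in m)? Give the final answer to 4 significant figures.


t = 15 hr = 54000 s
Diffusion length = 2*sqrt(D*t)
= 2*sqrt(4.3337e-11 * 54000)
= 3.06e-03 m


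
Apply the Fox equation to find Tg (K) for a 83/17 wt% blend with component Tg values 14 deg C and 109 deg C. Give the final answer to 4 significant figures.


1/Tg = w1/Tg1 + w2/Tg2 (in Kelvin)
Tg1 = 287.15 K, Tg2 = 382.15 K
1/Tg = 0.83/287.15 + 0.17/382.15
Tg = 299.8 K


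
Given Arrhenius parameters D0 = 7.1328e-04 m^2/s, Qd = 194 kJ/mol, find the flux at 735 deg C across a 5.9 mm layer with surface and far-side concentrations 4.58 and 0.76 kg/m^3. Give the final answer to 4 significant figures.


Step 1: D = D0 * exp(-Qd/(R*T))
T = 735 + 273.15 = 1008.15 K
D = 7.1328e-04 * exp(-194e3 / (8.314 * 1008.15)) = 6.32845e-14 m^2/s
Step 2: J = D * (C1 - C2) / dx
J = 6.32845e-14 * (4.58 - 0.76) / 5.9e-03
J = 4.097e-11 kg/(m^2*s)


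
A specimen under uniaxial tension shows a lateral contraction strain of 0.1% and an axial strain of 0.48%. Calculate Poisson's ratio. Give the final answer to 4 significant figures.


nu = -epsilon_lat / epsilon_axial
Lateral strain is contraction (negative), so using magnitudes:
nu = 0.1 / 0.48
nu = 0.2083


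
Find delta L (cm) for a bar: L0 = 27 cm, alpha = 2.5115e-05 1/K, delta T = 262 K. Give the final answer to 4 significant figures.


dL = L0 * alpha * dT
dL = 27 * 2.5115e-05 * 262
dL = 0.1777 cm


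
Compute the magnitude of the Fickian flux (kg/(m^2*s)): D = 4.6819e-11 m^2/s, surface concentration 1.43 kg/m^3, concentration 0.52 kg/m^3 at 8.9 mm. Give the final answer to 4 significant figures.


J = -D * (dC/dx) = D * (C1 - C2) / dx
J = 4.6819e-11 * (1.43 - 0.52) / 8.9e-03
J = 4.787e-09 kg/(m^2*s)


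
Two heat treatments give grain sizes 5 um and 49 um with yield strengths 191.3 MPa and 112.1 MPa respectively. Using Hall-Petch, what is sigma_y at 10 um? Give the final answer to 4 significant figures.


sigma_y = sigma0 + k / sqrt(d)
1/sqrt(d1) = 1/sqrt(5e-06) = 447.214;  1/sqrt(d2) = 142.857
k = (sigma1 - sigma2) / (1/sqrt(d1) - 1/sqrt(d2)) = (191.3 - 112.1) / (447.214 - 142.857) = 0.260221 MPa*m^0.5
sigma0 = sigma1 - k/sqrt(d1) = 191.3 - 0.260221*447.214 = 74.9255 MPa
sigma_y(d3) = 74.9255 + 0.260221 / sqrt(1e-05) = 157.2 MPa


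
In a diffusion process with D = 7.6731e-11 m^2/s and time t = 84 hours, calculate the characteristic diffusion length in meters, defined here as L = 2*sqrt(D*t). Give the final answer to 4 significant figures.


t = 84 hr = 302400 s
Diffusion length = 2*sqrt(D*t)
= 2*sqrt(7.6731e-11 * 302400)
= 9.634e-03 m


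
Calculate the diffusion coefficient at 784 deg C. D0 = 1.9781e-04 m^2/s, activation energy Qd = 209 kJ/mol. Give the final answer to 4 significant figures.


D = D0 * exp(-Qd / (R*T))
T = 1057.15 K
D = 1.9781e-04 * exp(-209e3 / (8.314 * 1057.15))
D = 9.311e-15 m^2/s


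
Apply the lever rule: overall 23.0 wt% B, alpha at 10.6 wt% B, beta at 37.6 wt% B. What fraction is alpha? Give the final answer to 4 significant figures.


f_alpha = (C_beta - C0) / (C_beta - C_alpha)
f_alpha = (37.6 - 23.0) / (37.6 - 10.6)
f_alpha = 0.5407


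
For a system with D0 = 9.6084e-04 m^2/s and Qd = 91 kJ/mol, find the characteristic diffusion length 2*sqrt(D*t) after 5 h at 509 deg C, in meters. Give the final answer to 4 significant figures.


Step 1: D = D0 * exp(-Qd/(R*T))
T = 782.15 K
D = 9.6084e-04 * exp(-91e3 / (8.314 * 782.15)) = 8.03788e-10 m^2/s
Step 2: L = 2*sqrt(D*t)
t = 5 h = 18000 s
L = 2*sqrt(8.03788e-10 * 18000) = 7.607e-03 m


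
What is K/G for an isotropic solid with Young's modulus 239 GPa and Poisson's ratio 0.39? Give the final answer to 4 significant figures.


G = E / (2*(1+nu))
G = 239 / (2*(1+0.39)) = 85.9712 GPa
K = E / (3*(1-2*nu))
K = 239 / (3*(1-2*0.39)) = 362.121 GPa
K/G = 362.121 / 85.9712 = 4.212


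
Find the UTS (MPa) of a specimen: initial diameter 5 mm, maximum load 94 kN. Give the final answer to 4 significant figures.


A0 = pi*(d/2)^2 = pi*(5/2)^2 = 19.635 mm^2
UTS = F_max / A0 = 94*1000 / 19.635
UTS = 4787 MPa


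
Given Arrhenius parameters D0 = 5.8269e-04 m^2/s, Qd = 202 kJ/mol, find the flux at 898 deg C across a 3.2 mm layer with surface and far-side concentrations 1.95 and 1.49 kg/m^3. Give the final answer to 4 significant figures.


Step 1: D = D0 * exp(-Qd/(R*T))
T = 898 + 273.15 = 1171.15 K
D = 5.8269e-04 * exp(-202e3 / (8.314 * 1171.15)) = 5.69743e-13 m^2/s
Step 2: J = D * (C1 - C2) / dx
J = 5.69743e-13 * (1.95 - 1.49) / 3.2e-03
J = 8.19e-11 kg/(m^2*s)


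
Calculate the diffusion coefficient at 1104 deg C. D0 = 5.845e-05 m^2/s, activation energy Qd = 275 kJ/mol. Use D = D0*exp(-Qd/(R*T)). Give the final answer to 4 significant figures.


D = D0 * exp(-Qd / (R*T))
T = 1377.15 K
D = 5.845e-05 * exp(-275e3 / (8.314 * 1377.15))
D = 2.167e-15 m^2/s
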